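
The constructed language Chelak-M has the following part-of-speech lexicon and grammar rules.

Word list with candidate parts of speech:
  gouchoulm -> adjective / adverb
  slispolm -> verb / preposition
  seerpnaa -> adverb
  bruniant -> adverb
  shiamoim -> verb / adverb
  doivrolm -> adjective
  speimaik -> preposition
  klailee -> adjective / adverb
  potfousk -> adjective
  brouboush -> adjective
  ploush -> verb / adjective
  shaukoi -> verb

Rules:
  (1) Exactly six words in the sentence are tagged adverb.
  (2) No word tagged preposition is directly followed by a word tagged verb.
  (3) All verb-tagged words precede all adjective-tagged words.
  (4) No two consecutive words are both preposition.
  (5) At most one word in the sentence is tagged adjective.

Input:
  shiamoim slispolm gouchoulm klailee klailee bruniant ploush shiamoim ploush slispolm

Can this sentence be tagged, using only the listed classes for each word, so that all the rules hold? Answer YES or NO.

YES

Candidates per position — 1:shiamoim {verb,adverb}; 2:slispolm {verb,preposition}; 3:gouchoulm {adjective,adverb}; 4:klailee {adjective,adverb}; 5:klailee {adjective,adverb}; 6:bruniant {adverb}; 7:ploush {verb,adjective}; 8:shiamoim {verb,adverb}; 9:ploush {verb,adjective}; 10:slispolm {verb,preposition}.
One satisfying assignment: adverb preposition adverb adverb adverb adverb verb adverb verb preposition.
Verifying each rule — rule 1 satisfied; rule 2 satisfied; rule 3 satisfied; rule 4 satisfied; rule 5 satisfied.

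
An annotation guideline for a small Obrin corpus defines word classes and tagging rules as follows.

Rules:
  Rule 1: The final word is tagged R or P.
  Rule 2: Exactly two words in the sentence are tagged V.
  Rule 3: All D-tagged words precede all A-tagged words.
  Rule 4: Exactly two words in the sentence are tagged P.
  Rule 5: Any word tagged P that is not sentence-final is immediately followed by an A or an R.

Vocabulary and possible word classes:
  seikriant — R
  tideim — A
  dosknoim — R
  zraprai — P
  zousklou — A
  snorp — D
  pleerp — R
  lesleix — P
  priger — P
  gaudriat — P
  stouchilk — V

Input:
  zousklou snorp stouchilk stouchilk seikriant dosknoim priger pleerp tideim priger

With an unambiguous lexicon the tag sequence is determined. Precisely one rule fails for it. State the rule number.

3

Fixed tagging: A D V V R R P R A P.
Applying the rules: R1 ok, R2 ok, R3 fails, R4 ok, R5 ok.
Only rule 3 fails.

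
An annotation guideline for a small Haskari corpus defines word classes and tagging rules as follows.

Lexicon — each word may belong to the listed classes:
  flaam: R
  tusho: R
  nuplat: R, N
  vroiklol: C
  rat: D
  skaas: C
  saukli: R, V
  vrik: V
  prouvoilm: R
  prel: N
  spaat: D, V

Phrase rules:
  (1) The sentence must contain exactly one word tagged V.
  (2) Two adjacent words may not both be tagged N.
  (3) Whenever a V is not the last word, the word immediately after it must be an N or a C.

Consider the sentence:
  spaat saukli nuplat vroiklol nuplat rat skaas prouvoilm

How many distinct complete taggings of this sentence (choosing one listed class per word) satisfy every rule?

Candidates per position — 1:spaat {D,V}; 2:saukli {R,V}; 3:nuplat {R,N}; 4:vroiklol {C}; 5:nuplat {R,N}; 6:rat {D}; 7:skaas {C}; 8:prouvoilm {R}.
There are 16 candidate sequences in total.
The sequences that satisfy every rule: D V N C R D C R; D V N C N D C R.
Count = 2.

2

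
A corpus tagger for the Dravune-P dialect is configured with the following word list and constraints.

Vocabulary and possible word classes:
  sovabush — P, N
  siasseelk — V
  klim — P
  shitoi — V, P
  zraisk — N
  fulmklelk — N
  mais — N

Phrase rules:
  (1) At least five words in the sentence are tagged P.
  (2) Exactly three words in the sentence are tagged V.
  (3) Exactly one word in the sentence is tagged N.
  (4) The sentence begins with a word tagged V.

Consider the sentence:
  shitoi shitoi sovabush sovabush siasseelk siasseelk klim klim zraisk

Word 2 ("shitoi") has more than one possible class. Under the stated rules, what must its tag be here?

P

Candidates per position — 1:shitoi {V,P}; 2:shitoi {V,P}; 3:sovabush {P,N}; 4:sovabush {P,N}; 5:siasseelk {V}; 6:siasseelk {V}; 7:klim {P}; 8:klim {P}; 9:zraisk {N}.
Position 1: tagging it P would leave rule 4 unsatisfiable, so it must be V.
Position 2: tagging it V would leave rule 1 unsatisfiable, so it must be P.
Position 3: tagging it N would leave rule 1 unsatisfiable, so it must be P.
Position 4: tagging it N would leave rule 1 unsatisfiable, so it must be P.
That leaves exactly one tagging: V P P P V V P P N.
Checking: rule 1 ✓; rule 2 ✓; rule 3 ✓; rule 4 ✓.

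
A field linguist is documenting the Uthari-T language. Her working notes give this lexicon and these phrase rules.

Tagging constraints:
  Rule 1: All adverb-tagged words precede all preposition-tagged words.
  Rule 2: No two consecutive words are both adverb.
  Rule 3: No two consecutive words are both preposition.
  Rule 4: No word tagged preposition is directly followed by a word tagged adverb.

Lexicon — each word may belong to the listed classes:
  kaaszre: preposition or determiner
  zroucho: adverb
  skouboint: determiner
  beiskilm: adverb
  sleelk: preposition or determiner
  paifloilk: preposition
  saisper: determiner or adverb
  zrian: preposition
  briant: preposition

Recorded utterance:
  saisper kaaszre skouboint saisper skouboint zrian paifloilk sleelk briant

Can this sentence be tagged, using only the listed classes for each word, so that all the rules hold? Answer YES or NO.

NO

Candidates per position — 1:saisper {determiner,adverb}; 2:kaaszre {preposition,determiner}; 3:skouboint {determiner}; 4:saisper {determiner,adverb}; 5:skouboint {determiner}; 6:zrian {preposition}; 7:paifloilk {preposition}; 8:sleelk {preposition,determiner}; 9:briant {preposition}.
Rule 3 cannot be satisfied by any choice of tags from the lexicon.
So there is no consistent tagging.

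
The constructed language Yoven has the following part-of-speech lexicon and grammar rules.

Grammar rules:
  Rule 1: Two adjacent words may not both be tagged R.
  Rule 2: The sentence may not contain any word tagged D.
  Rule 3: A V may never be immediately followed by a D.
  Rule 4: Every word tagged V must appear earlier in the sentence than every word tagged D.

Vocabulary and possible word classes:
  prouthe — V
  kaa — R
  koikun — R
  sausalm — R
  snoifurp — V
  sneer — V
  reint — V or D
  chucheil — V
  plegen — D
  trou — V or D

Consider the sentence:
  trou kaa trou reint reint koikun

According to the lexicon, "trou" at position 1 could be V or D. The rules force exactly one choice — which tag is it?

Candidates per position — 1:trou {V,D}; 2:kaa {R}; 3:trou {V,D}; 4:reint {V,D}; 5:reint {V,D}; 6:koikun {R}.
Position 1: tagging it D would leave rule 2 unsatisfiable, so it must be V.
Position 3: tagging it D would leave rule 2 unsatisfiable, so it must be V.
Position 4: tagging it D would leave rule 2 unsatisfiable, so it must be V.
Position 5: tagging it D would leave rule 2 unsatisfiable, so it must be V.
The unique satisfying tagging is: V R V V V R.
Checking: rule 1 satisfied; rule 2 satisfied; rule 3 satisfied; rule 4 satisfied.

V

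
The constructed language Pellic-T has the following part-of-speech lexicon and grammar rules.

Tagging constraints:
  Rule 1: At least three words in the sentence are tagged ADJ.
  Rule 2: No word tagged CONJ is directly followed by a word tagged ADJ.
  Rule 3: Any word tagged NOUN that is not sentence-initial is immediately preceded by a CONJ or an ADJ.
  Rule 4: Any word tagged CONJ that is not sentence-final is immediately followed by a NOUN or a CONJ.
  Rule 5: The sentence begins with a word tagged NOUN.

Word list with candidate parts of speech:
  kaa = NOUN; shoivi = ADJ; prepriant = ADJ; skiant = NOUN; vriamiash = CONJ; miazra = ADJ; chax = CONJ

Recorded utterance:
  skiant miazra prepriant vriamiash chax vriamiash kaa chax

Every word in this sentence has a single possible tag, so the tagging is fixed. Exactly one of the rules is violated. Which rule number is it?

1

Fixed tagging: NOUN ADJ ADJ CONJ CONJ CONJ NOUN CONJ.
Checking each rule: R1 fails, R2 ok, R3 ok, R4 ok, R5 ok.
Only rule 1 fails.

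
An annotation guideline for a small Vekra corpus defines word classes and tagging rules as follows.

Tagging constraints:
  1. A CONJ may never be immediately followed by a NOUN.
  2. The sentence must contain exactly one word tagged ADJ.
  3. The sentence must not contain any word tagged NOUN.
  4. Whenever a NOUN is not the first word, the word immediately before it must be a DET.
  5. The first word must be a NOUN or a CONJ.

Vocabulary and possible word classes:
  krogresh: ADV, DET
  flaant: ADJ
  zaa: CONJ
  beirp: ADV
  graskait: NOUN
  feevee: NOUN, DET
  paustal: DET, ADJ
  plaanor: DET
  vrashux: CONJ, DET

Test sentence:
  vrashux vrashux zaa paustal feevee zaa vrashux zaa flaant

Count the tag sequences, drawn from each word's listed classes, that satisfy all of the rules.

4

Candidates per position — 1:vrashux {CONJ,DET}; 2:vrashux {CONJ,DET}; 3:zaa {CONJ}; 4:paustal {DET,ADJ}; 5:feevee {NOUN,DET}; 6:zaa {CONJ}; 7:vrashux {CONJ,DET}; 8:zaa {CONJ}; 9:flaant {ADJ}.
There are 32 candidate sequences in total.
The sequences that satisfy every rule: CONJ CONJ CONJ DET DET CONJ CONJ CONJ ADJ; CONJ CONJ CONJ DET DET CONJ DET CONJ ADJ; CONJ DET CONJ DET DET CONJ CONJ CONJ ADJ; CONJ DET CONJ DET DET CONJ DET CONJ ADJ.
Count = 4.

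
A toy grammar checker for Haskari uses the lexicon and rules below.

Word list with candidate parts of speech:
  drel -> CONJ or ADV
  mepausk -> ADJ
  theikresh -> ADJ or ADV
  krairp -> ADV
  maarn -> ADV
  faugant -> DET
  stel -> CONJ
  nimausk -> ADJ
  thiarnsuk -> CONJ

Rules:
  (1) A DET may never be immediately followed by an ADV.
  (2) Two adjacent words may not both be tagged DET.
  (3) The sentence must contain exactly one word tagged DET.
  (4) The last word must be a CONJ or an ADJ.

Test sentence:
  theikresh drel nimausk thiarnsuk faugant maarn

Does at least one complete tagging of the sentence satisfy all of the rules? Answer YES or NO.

NO

Candidates per position — 1:theikresh {ADJ,ADV}; 2:drel {CONJ,ADV}; 3:nimausk {ADJ}; 4:thiarnsuk {CONJ}; 5:faugant {DET}; 6:maarn {ADV}.
Rule 1 cannot be satisfied by any choice of tags from the lexicon.
So there is no consistent tagging.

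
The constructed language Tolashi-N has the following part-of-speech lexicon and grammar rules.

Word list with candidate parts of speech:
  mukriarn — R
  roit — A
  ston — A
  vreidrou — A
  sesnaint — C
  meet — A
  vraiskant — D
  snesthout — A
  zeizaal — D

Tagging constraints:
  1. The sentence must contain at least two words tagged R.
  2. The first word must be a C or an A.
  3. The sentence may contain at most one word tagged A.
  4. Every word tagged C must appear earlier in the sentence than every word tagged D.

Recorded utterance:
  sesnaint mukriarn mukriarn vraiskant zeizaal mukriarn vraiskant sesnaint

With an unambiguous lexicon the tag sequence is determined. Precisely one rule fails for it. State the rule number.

Fixed tagging: C R R D D R D C.
Applying the rules: R1 pass, R2 pass, R3 pass, R4 fail.
Only rule 4 fails.

4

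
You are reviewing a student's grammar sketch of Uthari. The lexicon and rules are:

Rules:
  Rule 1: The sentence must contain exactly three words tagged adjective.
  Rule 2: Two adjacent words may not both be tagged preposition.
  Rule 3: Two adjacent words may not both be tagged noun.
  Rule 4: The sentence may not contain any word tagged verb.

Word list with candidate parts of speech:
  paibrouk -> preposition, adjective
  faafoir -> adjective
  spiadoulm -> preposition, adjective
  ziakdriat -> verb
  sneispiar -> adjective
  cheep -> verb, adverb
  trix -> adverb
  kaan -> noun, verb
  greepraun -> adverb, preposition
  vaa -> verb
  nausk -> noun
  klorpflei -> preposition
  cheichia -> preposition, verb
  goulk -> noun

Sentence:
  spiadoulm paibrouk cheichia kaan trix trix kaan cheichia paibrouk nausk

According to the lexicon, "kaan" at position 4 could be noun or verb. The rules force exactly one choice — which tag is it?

noun

Candidates per position — 1:spiadoulm {preposition,adjective}; 2:paibrouk {preposition,adjective}; 3:cheichia {preposition,verb}; 4:kaan {noun,verb}; 5:trix {adverb}; 6:trix {adverb}; 7:kaan {noun,verb}; 8:cheichia {preposition,verb}; 9:paibrouk {preposition,adjective}; 10:nausk {noun}.
Word 1 cannot be preposition — rule 1 would then fail for every completion. It is adjective.
Word 2 cannot be preposition — rule 1 would then fail for every completion. It is adjective.
Word 3 cannot be verb — rule 4 would then fail for every completion. It is preposition.
Word 4 cannot be verb — rule 4 would then fail for every completion. It is noun.
Word 7 cannot be verb — rule 4 would then fail for every completion. It is noun.
Word 8 cannot be verb — rule 4 would then fail for every completion. It is preposition.
Word 9 cannot be preposition — rule 1 would then fail for every completion. It is adjective.
The only consistent sequence is: adjective adjective preposition noun adverb adverb noun preposition adjective noun.
Check: rule 1 satisfied; rule 2 satisfied; rule 3 satisfied; rule 4 satisfied.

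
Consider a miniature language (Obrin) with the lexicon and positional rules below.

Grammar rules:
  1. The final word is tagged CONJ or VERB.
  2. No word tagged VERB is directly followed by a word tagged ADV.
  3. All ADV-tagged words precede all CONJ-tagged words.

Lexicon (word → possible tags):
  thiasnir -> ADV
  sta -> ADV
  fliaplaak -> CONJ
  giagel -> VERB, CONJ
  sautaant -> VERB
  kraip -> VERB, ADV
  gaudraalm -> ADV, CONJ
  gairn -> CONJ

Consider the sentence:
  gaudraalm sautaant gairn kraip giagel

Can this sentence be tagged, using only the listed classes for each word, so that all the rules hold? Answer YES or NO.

YES

Candidates per position — 1:gaudraalm {ADV,CONJ}; 2:sautaant {VERB}; 3:gairn {CONJ}; 4:kraip {VERB,ADV}; 5:giagel {VERB,CONJ}.
One satisfying assignment: ADV VERB CONJ VERB VERB.
Check: rule 1 ok; rule 2 ok; rule 3 ok.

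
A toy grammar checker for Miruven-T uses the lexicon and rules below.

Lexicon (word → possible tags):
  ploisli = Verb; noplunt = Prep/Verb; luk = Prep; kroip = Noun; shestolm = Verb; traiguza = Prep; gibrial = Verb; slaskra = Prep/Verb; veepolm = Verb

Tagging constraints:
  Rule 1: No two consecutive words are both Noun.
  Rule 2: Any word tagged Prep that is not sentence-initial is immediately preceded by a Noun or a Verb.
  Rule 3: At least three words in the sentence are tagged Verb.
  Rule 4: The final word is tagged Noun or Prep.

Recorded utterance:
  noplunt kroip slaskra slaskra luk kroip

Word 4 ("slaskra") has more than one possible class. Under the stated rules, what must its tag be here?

Candidates per position — 1:noplunt {Prep,Verb}; 2:kroip {Noun}; 3:slaskra {Prep,Verb}; 4:slaskra {Prep,Verb}; 5:luk {Prep}; 6:kroip {Noun}.
Position 1: tagging it Prep would leave rule 3 unsatisfiable, so it must be Verb.
Position 3: tagging it Prep would leave rule 3 unsatisfiable, so it must be Verb.
Position 4: tagging it Prep would leave rule 2 unsatisfiable, so it must be Verb.
That leaves exactly one tagging: Verb Noun Verb Verb Prep Noun.
Verifying each rule — rule 1 ok; rule 2 ok; rule 3 ok; rule 4 ok.

Verb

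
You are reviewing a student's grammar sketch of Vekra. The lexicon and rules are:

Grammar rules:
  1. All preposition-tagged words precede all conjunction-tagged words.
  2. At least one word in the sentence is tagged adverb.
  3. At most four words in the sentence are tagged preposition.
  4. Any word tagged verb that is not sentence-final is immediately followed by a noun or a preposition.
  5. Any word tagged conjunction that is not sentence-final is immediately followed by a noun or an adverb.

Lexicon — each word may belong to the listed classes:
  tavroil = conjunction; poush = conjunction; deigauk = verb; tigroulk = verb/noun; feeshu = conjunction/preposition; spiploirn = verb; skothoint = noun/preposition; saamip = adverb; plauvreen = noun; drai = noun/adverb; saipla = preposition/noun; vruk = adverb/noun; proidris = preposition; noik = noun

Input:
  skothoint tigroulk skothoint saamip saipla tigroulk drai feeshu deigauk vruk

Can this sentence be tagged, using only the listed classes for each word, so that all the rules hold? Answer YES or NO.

YES

Candidates per position — 1:skothoint {noun,preposition}; 2:tigroulk {verb,noun}; 3:skothoint {noun,preposition}; 4:saamip {adverb}; 5:saipla {preposition,noun}; 6:tigroulk {verb,noun}; 7:drai {noun,adverb}; 8:feeshu {conjunction,preposition}; 9:deigauk {verb}; 10:vruk {adverb,noun}.
One satisfying assignment: noun noun noun adverb noun noun noun preposition verb noun.
Checking: rule 1 satisfied; rule 2 satisfied; rule 3 satisfied; rule 4 satisfied; rule 5 satisfied.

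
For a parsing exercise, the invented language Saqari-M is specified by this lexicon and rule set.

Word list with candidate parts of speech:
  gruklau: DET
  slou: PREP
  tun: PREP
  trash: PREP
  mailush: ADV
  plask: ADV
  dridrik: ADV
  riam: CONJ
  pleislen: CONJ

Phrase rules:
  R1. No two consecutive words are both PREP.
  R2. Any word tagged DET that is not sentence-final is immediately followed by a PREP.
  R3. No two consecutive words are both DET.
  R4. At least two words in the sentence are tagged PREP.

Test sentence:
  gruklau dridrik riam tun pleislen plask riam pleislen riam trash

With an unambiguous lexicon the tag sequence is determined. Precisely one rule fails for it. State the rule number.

Fixed tagging: DET ADV CONJ PREP CONJ ADV CONJ CONJ CONJ PREP.
Rule check: R1 holds, R2 violated, R3 holds, R4 holds.
Only rule 2 fails.

2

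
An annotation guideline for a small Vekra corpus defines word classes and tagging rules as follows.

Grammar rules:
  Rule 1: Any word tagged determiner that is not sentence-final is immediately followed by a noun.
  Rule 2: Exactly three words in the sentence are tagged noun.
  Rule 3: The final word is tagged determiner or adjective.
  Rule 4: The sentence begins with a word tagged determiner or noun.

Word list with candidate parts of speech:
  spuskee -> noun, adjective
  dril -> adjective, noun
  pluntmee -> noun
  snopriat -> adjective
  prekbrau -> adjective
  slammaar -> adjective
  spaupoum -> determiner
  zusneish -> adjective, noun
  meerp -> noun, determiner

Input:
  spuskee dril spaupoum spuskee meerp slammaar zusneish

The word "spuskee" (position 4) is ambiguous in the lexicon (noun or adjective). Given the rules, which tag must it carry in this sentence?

noun

Candidates per position — 1:spuskee {noun,adjective}; 2:dril {adjective,noun}; 3:spaupoum {determiner}; 4:spuskee {noun,adjective}; 5:meerp {noun,determiner}; 6:slammaar {adjective}; 7:zusneish {adjective,noun}.
Position 1: tagging it adjective would leave rule 4 unsatisfiable, so it must be noun.
Position 4: tagging it adjective would leave rule 1 unsatisfiable, so it must be noun.
Position 5: tagging it determiner would leave rule 1 unsatisfiable, so it must be noun.
Position 7: tagging it noun would leave rule 2 unsatisfiable, so it must be adjective.
Position 2: tagging it noun would leave rule 2 unsatisfiable, so it must be adjective.
That leaves exactly one tagging: noun adjective determiner noun noun adjective adjective.
Check: rule 1 satisfied; rule 2 satisfied; rule 3 satisfied; rule 4 satisfied.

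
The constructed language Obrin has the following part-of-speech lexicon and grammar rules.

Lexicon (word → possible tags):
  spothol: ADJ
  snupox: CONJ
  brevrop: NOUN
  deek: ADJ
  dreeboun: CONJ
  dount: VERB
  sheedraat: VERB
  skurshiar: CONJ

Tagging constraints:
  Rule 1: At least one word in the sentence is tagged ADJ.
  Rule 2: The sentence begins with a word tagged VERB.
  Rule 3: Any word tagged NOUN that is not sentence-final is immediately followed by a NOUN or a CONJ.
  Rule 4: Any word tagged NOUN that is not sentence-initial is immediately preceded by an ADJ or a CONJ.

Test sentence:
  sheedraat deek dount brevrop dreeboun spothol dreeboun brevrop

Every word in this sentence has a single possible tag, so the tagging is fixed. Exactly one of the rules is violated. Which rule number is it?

Fixed tagging: VERB ADJ VERB NOUN CONJ ADJ CONJ NOUN.
Rule check: R1 ✓, R2 ✓, R3 ✓, R4 ✗.
Only rule 4 fails.

4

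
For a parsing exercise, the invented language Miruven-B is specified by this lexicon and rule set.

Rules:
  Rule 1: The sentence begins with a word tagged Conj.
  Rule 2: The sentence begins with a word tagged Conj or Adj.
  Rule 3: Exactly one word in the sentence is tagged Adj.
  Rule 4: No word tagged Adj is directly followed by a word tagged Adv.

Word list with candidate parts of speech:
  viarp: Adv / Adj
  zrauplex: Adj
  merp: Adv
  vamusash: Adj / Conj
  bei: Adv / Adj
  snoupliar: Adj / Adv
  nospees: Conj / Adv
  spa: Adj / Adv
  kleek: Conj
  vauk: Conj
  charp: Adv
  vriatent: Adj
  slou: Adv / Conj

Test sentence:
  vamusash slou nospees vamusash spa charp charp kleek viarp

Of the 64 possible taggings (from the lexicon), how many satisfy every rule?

Candidates per position — 1:vamusash {Adj,Conj}; 2:slou {Adv,Conj}; 3:nospees {Conj,Adv}; 4:vamusash {Adj,Conj}; 5:spa {Adj,Adv}; 6:charp {Adv}; 7:charp {Adv}; 8:kleek {Conj}; 9:viarp {Adv,Adj}.
There are 64 candidate sequences in total.
The sequences that satisfy every rule: Conj Adv Conj Conj Adv Adv Adv Conj Adj; Conj Adv Adv Conj Adv Adv Adv Conj Adj; Conj Conj Conj Conj Adv Adv Adv Conj Adj; Conj Conj Adv Conj Adv Adv Adv Conj Adj.
Count = 4.

4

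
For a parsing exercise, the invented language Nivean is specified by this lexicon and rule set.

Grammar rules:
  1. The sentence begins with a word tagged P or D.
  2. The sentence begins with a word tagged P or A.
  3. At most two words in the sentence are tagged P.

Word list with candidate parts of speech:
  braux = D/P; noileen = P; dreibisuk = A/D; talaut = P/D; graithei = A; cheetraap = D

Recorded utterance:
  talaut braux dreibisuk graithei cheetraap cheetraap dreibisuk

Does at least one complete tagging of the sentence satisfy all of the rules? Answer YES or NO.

YES

Candidates per position — 1:talaut {P,D}; 2:braux {D,P}; 3:dreibisuk {A,D}; 4:graithei {A}; 5:cheetraap {D}; 6:cheetraap {D}; 7:dreibisuk {A,D}.
One satisfying assignment: P D D A D D A.
Rule-by-rule: rule 1 satisfied; rule 2 satisfied; rule 3 satisfied.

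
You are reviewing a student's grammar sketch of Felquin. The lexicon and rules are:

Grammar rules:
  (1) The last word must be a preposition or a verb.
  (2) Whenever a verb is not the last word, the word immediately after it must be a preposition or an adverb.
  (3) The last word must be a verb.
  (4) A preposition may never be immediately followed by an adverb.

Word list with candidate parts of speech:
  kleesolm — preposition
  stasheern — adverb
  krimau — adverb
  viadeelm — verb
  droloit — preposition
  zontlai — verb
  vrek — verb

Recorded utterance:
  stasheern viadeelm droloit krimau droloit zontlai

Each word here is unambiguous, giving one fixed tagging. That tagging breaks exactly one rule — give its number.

Fixed tagging: adverb verb preposition adverb preposition verb.
Rule check: R1 ok, R2 ok, R3 ok, R4 fails.
Only rule 4 fails.

4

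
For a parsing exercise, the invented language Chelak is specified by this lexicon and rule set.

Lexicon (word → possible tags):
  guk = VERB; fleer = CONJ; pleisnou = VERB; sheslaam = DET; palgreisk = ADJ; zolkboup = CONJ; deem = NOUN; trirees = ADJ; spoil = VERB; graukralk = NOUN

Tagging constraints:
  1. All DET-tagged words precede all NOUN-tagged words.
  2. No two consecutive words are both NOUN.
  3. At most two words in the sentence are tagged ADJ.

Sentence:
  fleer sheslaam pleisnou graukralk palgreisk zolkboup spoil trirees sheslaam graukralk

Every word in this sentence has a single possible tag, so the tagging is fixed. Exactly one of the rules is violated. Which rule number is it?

Fixed tagging: CONJ DET VERB NOUN ADJ CONJ VERB ADJ DET NOUN.
Checking each rule: R1 ✗, R2 ✓, R3 ✓.
Only rule 1 fails.

1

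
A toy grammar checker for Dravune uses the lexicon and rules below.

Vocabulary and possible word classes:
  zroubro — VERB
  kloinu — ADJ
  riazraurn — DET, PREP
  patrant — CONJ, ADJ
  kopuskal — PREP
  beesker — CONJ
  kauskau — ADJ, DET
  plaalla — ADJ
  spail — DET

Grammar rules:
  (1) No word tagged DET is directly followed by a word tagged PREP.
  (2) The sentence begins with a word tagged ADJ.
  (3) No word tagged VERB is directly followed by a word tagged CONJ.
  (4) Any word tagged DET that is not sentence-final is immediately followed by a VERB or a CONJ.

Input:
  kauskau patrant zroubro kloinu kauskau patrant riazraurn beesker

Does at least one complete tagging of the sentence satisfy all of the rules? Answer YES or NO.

YES

Candidates per position — 1:kauskau {ADJ,DET}; 2:patrant {CONJ,ADJ}; 3:zroubro {VERB}; 4:kloinu {ADJ}; 5:kauskau {ADJ,DET}; 6:patrant {CONJ,ADJ}; 7:riazraurn {DET,PREP}; 8:beesker {CONJ}.
One satisfying assignment: ADJ ADJ VERB ADJ ADJ CONJ DET CONJ.
Checking: rule 1 ok; rule 2 ok; rule 3 ok; rule 4 ok.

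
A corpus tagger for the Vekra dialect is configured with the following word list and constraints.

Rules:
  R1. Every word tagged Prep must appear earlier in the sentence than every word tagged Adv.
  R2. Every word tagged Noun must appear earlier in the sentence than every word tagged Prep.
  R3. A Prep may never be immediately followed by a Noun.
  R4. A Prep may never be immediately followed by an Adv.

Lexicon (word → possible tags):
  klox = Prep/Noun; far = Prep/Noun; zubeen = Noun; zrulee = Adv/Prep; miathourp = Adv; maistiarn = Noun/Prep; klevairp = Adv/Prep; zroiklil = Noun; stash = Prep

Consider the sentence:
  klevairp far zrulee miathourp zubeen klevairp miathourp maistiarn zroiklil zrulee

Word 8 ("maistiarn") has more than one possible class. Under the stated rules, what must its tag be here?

Noun

Candidates per position — 1:klevairp {Adv,Prep}; 2:far {Prep,Noun}; 3:zrulee {Adv,Prep}; 4:miathourp {Adv}; 5:zubeen {Noun}; 6:klevairp {Adv,Prep}; 7:miathourp {Adv}; 8:maistiarn {Noun,Prep}; 9:zroiklil {Noun}; 10:zrulee {Adv,Prep}.
Position 1: tagging it Prep would leave rule 2 unsatisfiable, so it must be Adv.
Position 2: tagging it Prep would leave rule 1 unsatisfiable, so it must be Noun.
Position 3: tagging it Prep would leave rule 1 unsatisfiable, so it must be Adv.
Position 6: tagging it Prep would leave rule 1 unsatisfiable, so it must be Adv.
Position 8: tagging it Prep would leave rule 1 unsatisfiable, so it must be Noun.
Position 10: tagging it Prep would leave rule 1 unsatisfiable, so it must be Adv.
The only consistent sequence is: Adv Noun Adv Adv Noun Adv Adv Noun Noun Adv.
Checking: rule 1 holds; rule 2 holds; rule 3 holds; rule 4 holds.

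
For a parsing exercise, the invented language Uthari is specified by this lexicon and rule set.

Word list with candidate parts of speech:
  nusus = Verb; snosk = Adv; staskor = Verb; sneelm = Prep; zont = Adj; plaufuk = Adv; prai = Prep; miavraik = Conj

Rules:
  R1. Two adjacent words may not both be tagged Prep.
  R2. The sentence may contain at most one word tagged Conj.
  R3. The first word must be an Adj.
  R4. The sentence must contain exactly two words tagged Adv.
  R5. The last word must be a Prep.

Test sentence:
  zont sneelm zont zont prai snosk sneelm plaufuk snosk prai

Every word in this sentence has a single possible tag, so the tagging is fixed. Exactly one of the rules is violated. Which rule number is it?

Fixed tagging: Adj Prep Adj Adj Prep Adv Prep Adv Adv Prep.
Checking each rule: R1 ok, R2 ok, R3 ok, R4 fails, R5 ok.
Only rule 4 fails.

4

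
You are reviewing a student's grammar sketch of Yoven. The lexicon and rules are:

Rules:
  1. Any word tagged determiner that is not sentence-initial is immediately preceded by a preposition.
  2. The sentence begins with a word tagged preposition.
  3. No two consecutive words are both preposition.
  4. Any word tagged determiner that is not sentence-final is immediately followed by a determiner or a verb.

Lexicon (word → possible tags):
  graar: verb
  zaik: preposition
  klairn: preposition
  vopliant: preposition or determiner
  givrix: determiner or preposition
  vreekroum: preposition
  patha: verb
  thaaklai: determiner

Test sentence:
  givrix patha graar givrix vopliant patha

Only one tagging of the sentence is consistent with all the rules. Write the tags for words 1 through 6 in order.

preposition verb verb preposition determiner verb

Candidates per position — 1:givrix {determiner,preposition}; 2:patha {verb}; 3:graar {verb}; 4:givrix {determiner,preposition}; 5:vopliant {preposition,determiner}; 6:patha {verb}.
Position 1: tagging it determiner would leave rule 2 unsatisfiable, so it must be preposition.
Position 4: tagging it determiner would leave rule 1 unsatisfiable, so it must be preposition.
Position 5: tagging it preposition would leave rule 3 unsatisfiable, so it must be determiner.
The only consistent sequence is: preposition verb verb preposition determiner verb.
Checking: rule 1 satisfied; rule 2 satisfied; rule 3 satisfied; rule 4 satisfied.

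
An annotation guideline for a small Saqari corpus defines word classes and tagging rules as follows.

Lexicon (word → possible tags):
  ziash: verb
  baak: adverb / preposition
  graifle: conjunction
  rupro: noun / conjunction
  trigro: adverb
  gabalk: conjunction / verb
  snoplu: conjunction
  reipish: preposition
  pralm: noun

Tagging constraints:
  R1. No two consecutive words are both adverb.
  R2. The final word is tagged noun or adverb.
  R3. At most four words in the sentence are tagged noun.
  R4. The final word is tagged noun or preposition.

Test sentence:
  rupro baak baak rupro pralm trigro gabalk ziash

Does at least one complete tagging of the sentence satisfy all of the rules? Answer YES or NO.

NO

Candidates per position — 1:rupro {noun,conjunction}; 2:baak {adverb,preposition}; 3:baak {adverb,preposition}; 4:rupro {noun,conjunction}; 5:pralm {noun}; 6:trigro {adverb}; 7:gabalk {conjunction,verb}; 8:ziash {verb}.
Rule 2 cannot be satisfied by any choice of tags from the lexicon.
So there is no consistent tagging.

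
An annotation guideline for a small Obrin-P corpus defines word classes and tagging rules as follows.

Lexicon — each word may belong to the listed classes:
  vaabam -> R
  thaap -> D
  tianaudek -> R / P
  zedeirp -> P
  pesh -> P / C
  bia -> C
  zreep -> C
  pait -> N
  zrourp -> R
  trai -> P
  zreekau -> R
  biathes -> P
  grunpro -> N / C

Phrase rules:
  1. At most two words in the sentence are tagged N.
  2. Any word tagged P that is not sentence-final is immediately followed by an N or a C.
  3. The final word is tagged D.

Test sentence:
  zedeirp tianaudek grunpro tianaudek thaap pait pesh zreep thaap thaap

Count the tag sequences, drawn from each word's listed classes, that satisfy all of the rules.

0

Candidates per position — 1:zedeirp {P}; 2:tianaudek {R,P}; 3:grunpro {N,C}; 4:tianaudek {R,P}; 5:thaap {D}; 6:pait {N}; 7:pesh {P,C}; 8:zreep {C}; 9:thaap {D}; 10:thaap {D}.
There are 16 candidate sequences in total.
Rule 2 cannot be satisfied by any choice of tags from the lexicon.
So there is no consistent tagging.
Count = 0.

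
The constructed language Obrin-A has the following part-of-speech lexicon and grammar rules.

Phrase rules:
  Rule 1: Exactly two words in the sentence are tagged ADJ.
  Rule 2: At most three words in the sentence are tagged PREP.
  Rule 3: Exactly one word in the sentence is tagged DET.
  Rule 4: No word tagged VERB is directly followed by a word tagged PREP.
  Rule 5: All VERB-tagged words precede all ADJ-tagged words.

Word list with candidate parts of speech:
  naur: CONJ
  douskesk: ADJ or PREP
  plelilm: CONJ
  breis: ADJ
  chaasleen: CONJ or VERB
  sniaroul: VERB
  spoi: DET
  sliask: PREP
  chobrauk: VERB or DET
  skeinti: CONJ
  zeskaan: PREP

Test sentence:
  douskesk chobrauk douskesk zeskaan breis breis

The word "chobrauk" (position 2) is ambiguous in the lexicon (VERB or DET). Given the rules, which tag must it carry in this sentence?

Candidates per position — 1:douskesk {ADJ,PREP}; 2:chobrauk {VERB,DET}; 3:douskesk {ADJ,PREP}; 4:zeskaan {PREP}; 5:breis {ADJ}; 6:breis {ADJ}.
If word 1 were ADJ, no tagging could satisfy rule 1; so word 1 is PREP.
If word 2 were VERB, no tagging could satisfy rule 3; so word 2 is DET.
If word 3 were ADJ, no tagging could satisfy rule 1; so word 3 is PREP.
The only consistent sequence is: PREP DET PREP PREP ADJ ADJ.
Check: rule 1 ok; rule 2 ok; rule 3 ok; rule 4 ok; rule 5 ok.

DET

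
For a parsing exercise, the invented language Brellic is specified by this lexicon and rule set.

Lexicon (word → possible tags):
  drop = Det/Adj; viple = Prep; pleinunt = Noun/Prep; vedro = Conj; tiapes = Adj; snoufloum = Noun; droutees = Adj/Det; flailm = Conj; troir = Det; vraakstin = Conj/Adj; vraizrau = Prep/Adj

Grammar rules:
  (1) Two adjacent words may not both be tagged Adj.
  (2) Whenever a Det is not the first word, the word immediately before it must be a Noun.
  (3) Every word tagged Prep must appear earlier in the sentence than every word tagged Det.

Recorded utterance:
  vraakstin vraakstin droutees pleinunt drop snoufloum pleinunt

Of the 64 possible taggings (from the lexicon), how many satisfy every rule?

10

Candidates per position — 1:vraakstin {Conj,Adj}; 2:vraakstin {Conj,Adj}; 3:droutees {Adj,Det}; 4:pleinunt {Noun,Prep}; 5:drop {Det,Adj}; 6:snoufloum {Noun}; 7:pleinunt {Noun,Prep}.
There are 64 candidate sequences in total.
Checking each against the rules leaves 10 sequences.
Count = 10.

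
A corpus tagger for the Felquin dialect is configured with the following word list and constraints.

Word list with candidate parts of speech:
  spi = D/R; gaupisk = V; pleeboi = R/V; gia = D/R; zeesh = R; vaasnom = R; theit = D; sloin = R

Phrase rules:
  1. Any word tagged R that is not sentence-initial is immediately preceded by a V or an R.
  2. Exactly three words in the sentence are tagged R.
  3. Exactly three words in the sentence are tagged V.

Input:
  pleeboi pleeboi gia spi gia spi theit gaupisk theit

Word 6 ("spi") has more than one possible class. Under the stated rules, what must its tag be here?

D

Candidates per position — 1:pleeboi {R,V}; 2:pleeboi {R,V}; 3:gia {D,R}; 4:spi {D,R}; 5:gia {D,R}; 6:spi {D,R}; 7:theit {D}; 8:gaupisk {V}; 9:theit {D}.
Position 1: R is ruled out by rule 3; that leaves V.
Position 2: R is ruled out by rule 3; that leaves V.
Position 6: the remaining choice is settled jointly with positions 3, 4, 5 — only D at position 6 is part of a tagging that satisfies every rule.
That leaves exactly one tagging: V V R R R D D V D.
Rule-by-rule: rule 1 ✓; rule 2 ✓; rule 3 ✓.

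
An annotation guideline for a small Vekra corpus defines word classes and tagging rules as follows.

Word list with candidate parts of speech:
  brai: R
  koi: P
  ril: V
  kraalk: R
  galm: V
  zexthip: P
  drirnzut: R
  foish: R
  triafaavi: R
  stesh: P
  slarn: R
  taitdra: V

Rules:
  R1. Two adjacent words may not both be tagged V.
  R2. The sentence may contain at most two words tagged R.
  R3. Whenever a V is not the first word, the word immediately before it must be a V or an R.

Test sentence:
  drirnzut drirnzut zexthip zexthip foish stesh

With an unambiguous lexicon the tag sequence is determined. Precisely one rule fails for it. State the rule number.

2

Fixed tagging: R R P P R P.
Rule check: R1 ok, R2 fails, R3 ok.
Only rule 2 fails.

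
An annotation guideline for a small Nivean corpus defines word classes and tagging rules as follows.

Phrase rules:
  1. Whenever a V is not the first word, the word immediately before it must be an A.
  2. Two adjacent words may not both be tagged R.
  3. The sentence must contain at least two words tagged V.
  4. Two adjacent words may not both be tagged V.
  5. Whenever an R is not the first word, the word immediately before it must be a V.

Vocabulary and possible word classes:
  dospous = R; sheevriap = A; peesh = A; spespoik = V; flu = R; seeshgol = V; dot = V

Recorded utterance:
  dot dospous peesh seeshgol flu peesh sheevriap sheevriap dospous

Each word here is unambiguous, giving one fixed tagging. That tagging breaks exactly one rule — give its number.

Fixed tagging: V R A V R A A A R.
Applying the rules: R1 ✓, R2 ✓, R3 ✓, R4 ✓, R5 ✗.
Only rule 5 fails.

5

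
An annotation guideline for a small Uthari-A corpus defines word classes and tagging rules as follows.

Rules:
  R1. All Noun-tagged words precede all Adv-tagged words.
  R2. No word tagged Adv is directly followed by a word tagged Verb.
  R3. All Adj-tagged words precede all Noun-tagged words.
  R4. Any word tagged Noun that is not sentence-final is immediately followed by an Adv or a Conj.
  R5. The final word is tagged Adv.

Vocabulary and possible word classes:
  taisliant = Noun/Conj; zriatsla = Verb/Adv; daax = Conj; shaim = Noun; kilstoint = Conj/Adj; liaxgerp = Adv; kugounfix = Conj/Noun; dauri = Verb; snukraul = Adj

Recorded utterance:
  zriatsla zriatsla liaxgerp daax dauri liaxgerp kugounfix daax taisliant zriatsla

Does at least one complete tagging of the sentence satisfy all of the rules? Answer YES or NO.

YES

Candidates per position — 1:zriatsla {Verb,Adv}; 2:zriatsla {Verb,Adv}; 3:liaxgerp {Adv}; 4:daax {Conj}; 5:dauri {Verb}; 6:liaxgerp {Adv}; 7:kugounfix {Conj,Noun}; 8:daax {Conj}; 9:taisliant {Noun,Conj}; 10:zriatsla {Verb,Adv}.
One satisfying assignment: Verb Verb Adv Conj Verb Adv Conj Conj Conj Adv.
Checking: rule 1 ✓; rule 2 ✓; rule 3 ✓; rule 4 ✓; rule 5 ✓.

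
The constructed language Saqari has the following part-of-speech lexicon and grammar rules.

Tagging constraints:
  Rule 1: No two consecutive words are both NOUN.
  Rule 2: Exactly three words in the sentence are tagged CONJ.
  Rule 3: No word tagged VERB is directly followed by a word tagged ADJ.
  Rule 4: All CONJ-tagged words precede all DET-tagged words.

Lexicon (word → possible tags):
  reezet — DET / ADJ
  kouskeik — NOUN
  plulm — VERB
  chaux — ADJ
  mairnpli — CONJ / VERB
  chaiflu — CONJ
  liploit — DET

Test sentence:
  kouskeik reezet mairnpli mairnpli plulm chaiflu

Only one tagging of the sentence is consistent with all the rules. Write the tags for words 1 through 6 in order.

NOUN ADJ CONJ CONJ VERB CONJ

Candidates per position — 1:kouskeik {NOUN}; 2:reezet {DET,ADJ}; 3:mairnpli {CONJ,VERB}; 4:mairnpli {CONJ,VERB}; 5:plulm {VERB}; 6:chaiflu {CONJ}.
At position 2, choosing DET makes rule 4 impossible to satisfy; hence ADJ.
At position 3, choosing VERB makes rule 2 impossible to satisfy; hence CONJ.
At position 4, choosing VERB makes rule 2 impossible to satisfy; hence CONJ.
That leaves exactly one tagging: NOUN ADJ CONJ CONJ VERB CONJ.
Verifying each rule — rule 1 ok; rule 2 ok; rule 3 ok; rule 4 ok.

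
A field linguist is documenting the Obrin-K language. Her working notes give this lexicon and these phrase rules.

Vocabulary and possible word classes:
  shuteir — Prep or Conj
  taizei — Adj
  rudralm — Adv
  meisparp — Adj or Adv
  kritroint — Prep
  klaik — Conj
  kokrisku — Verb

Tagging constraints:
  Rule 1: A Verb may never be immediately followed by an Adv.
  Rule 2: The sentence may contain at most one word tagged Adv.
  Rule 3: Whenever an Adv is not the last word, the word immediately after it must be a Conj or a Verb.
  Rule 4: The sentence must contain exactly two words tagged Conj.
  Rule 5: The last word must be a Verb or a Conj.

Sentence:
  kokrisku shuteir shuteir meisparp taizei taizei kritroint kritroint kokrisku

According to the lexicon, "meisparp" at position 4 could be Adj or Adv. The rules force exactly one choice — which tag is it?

Candidates per position — 1:kokrisku {Verb}; 2:shuteir {Prep,Conj}; 3:shuteir {Prep,Conj}; 4:meisparp {Adj,Adv}; 5:taizei {Adj}; 6:taizei {Adj}; 7:kritroint {Prep}; 8:kritroint {Prep}; 9:kokrisku {Verb}.
Word 2 cannot be Prep — rule 4 would then fail for every completion. It is Conj.
Word 3 cannot be Prep — rule 4 would then fail for every completion. It is Conj.
Word 4 cannot be Adv — rule 3 would then fail for every completion. It is Adj.
So the tagging must be: Verb Conj Conj Adj Adj Adj Prep Prep Verb.
Verifying each rule — rule 1 satisfied; rule 2 satisfied; rule 3 satisfied; rule 4 satisfied; rule 5 satisfied.

Adj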